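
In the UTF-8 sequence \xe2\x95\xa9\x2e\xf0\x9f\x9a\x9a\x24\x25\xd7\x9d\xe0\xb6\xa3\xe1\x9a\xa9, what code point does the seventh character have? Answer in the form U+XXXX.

U+0DA3

Offset 0: leading byte 0xE2 = 11100010 → 3-byte char #1 = E2 95 A9.
Offset 3: leading byte 0x2E = 00101110 → 1-byte char #2 = 2E.
Offset 4: leading byte 0xF0 = 11110000 → 4-byte char #3 = F0 9F 9A 9A.
Offset 8: leading byte 0x24 = 00100100 → 1-byte char #4 = 24.
Offset 9: leading byte 0x25 = 00100101 → 1-byte char #5 = 25.
Offset 10: leading byte 0xD7 = 11010111 → 2-byte char #6 = D7 9D.
Offset 12: leading byte 0xE0 = 11100000 → 3-byte char #7 = E0 B6 A3.
Leading byte 0xE0 = 11100000 matches 1110xxxx → 3-byte sequence.
Byte 1: 0xE0 = 11100000, payload 0000 (4 bits).
Byte 2: 0xB6 = 10110110 (10xxxxxx ✓), payload 110110.
Byte 3: 0xA3 = 10100011 (10xxxxxx ✓), payload 100011.
Concatenate: 0000110110100011 = 0xDA3 (16 bits → U+0DA3).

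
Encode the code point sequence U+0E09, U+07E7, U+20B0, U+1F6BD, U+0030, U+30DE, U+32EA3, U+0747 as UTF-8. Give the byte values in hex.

E0 B8 89 DF A7 E2 82 B0 F0 9F 9A BD 30 E3 83 9E F0 B2 BA A3 DD 87

U+0E09: 3-byte form → E0 B8 89.
U+07E7: 2-byte form → DF A7.
U+20B0: 3-byte form → E2 82 B0.
U+1F6BD: 4-byte form → F0 9F 9A BD.
U+0030: 1-byte form → 30.
U+30DE: 3-byte form → E3 83 9E.
U+32EA3: 4-byte form → F0 B2 BA A3.
U+0747: 2-byte form → DD 87.
Concatenated (22 bytes): E0 B8 89 DF A7 E2 82 B0 F0 9F 9A BD 30 E3 83 9E F0 B2 BA A3 DD 87.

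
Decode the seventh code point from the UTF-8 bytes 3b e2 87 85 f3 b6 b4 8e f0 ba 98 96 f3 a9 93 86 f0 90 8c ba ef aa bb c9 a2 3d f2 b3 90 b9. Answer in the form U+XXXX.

U+FABB

Offset 0: leading byte 0x3B = 00111011 → 1-byte char #1 = 3B.
Offset 1: leading byte 0xE2 = 11100010 → 3-byte char #2 = E2 87 85.
Offset 4: leading byte 0xF3 = 11110011 → 4-byte char #3 = F3 B6 B4 8E.
Offset 8: leading byte 0xF0 = 11110000 → 4-byte char #4 = F0 BA 98 96.
Offset 12: leading byte 0xF3 = 11110011 → 4-byte char #5 = F3 A9 93 86.
Offset 16: leading byte 0xF0 = 11110000 → 4-byte char #6 = F0 90 8C BA.
Offset 20: leading byte 0xEF = 11101111 → 3-byte char #7 = EF AA BB.
Leading byte 0xEF = 11101111 matches 1110xxxx → 3-byte sequence.
Byte 1: 0xEF = 11101111, payload 1111 (4 bits).
Byte 2: 0xAA = 10101010 (10xxxxxx ✓), payload 101010.
Byte 3: 0xBB = 10111011 (10xxxxxx ✓), payload 111011.
Concatenate: 1111101010111011 = 0xFABB (16 bits → U+FABB).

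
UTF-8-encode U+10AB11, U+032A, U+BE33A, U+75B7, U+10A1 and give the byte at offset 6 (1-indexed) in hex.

0xAA

1-indexed offset 6 is 0-indexed offset 5.
U+10AB11 → 4-byte form F4 8A AC 91 at offsets 0–3.
U+032A → 2-byte form CC AA at offsets 4–5.
Offset 5 falls in char 2's range; it's byte 2 of CC AA = 0xAA.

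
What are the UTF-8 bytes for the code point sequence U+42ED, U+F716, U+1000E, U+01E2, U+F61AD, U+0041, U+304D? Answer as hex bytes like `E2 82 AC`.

E4 8B AD EF 9C 96 F0 90 80 8E C7 A2 F3 B6 86 AD 41 E3 81 8D

U+42ED: 3-byte form → E4 8B AD.
U+F716: 3-byte form → EF 9C 96.
U+1000E: 4-byte form → F0 90 80 8E.
U+01E2: 2-byte form → C7 A2.
U+F61AD: 4-byte form → F3 B6 86 AD.
U+0041: 1-byte form → 41.
U+304D: 3-byte form → E3 81 8D.
Concatenated (20 bytes): E4 8B AD EF 9C 96 F0 90 80 8E C7 A2 F3 B6 86 AD 41 E3 81 8D.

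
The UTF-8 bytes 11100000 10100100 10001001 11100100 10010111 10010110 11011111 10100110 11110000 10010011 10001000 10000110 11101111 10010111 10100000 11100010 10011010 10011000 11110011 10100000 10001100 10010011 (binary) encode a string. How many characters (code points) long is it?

7

Byte at offset 0: 0xE0 = 11100000 → 3-byte char (#1). Advance 3.
Byte at offset 3: 0xE4 = 11100100 → 3-byte char (#2). Advance 3.
Byte at offset 6: 0xDF = 11011111 → 2-byte char (#3). Advance 2.
Byte at offset 8: 0xF0 = 11110000 → 4-byte char (#4). Advance 4.
Byte at offset 12: 0xEF = 11101111 → 3-byte char (#5). Advance 3.
Byte at offset 15: 0xE2 = 11100010 → 3-byte char (#6). Advance 3.
Byte at offset 18: 0xF3 = 11110011 → 4-byte char (#7). Advance 4.
Reached end at offset 22 after 7 code points.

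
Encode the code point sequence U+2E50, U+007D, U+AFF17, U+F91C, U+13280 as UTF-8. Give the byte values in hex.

E2 B9 90 7D F2 AF BC 97 EF A4 9C F0 93 8A 80

U+2E50: 3-byte form → E2 B9 90.
U+007D: 1-byte form → 7D.
U+AFF17: 4-byte form → F2 AF BC 97.
U+F91C: 3-byte form → EF A4 9C.
U+13280: 4-byte form → F0 93 8A 80.
Concatenated (15 bytes): E2 B9 90 7D F2 AF BC 97 EF A4 9C F0 93 8A 80.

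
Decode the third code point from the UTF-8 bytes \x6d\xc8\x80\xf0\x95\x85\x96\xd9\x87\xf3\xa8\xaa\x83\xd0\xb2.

Offset 0: leading byte 0x6D = 01101101 → 1-byte char #1 = 6D.
Offset 1: leading byte 0xC8 = 11001000 → 2-byte char #2 = C8 80.
Offset 3: leading byte 0xF0 = 11110000 → 4-byte char #3 = F0 95 85 96.
Leading byte 0xF0 = 11110000 matches 11110xxx → 4-byte sequence.
Byte 1: 0xF0 = 11110000, payload 000 (3 bits).
Byte 2: 0x95 = 10010101 (10xxxxxx ✓), payload 010101.
Byte 3: 0x85 = 10000101 (10xxxxxx ✓), payload 000101.
Byte 4: 0x96 = 10010110 (10xxxxxx ✓), payload 010110.
Concatenate: 000010101000101010110 = 0x15156 (21 bits → U+15156).

U+15156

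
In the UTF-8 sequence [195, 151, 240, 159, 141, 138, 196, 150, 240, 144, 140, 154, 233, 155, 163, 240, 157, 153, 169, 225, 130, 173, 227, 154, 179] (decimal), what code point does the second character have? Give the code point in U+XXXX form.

U+1F34A

Offset 0: leading byte 0xC3 = 11000011 → 2-byte char #1 = C3 97.
Offset 2: leading byte 0xF0 = 11110000 → 4-byte char #2 = F0 9F 8D 8A.
Leading byte 0xF0 = 11110000 matches 11110xxx → 4-byte sequence.
Byte 1: 0xF0 = 11110000, payload 000 (3 bits).
Byte 2: 0x9F = 10011111 (10xxxxxx ✓), payload 011111.
Byte 3: 0x8D = 10001101 (10xxxxxx ✓), payload 001101.
Byte 4: 0x8A = 10001010 (10xxxxxx ✓), payload 001010.
Concatenate: 000011111001101001010 = 0x1F34A (21 bits → U+1F34A).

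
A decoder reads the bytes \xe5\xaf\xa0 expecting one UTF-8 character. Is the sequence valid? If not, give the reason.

valid

Leading byte 0xE5 = 11100101 → 3-byte form.
Continuation bytes 0xAF=10101111, 0xA0=10100000 all match 10xxxxxx.
Decoded value 0x5BE0 is ≥ 0x800 (shortest form) and not a surrogate.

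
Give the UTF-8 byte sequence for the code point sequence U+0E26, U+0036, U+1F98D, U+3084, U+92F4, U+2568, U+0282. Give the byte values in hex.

E0 B8 A6 36 F0 9F A6 8D E3 82 84 E9 8B B4 E2 95 A8 CA 82

U+0E26: 3-byte form → E0 B8 A6.
U+0036: 1-byte form → 36.
U+1F98D: 4-byte form → F0 9F A6 8D.
U+3084: 3-byte form → E3 82 84.
U+92F4: 3-byte form → E9 8B B4.
U+2568: 3-byte form → E2 95 A8.
U+0282: 2-byte form → CA 82.
Concatenated (19 bytes): E0 B8 A6 36 F0 9F A6 8D E3 82 84 E9 8B B4 E2 95 A8 CA 82.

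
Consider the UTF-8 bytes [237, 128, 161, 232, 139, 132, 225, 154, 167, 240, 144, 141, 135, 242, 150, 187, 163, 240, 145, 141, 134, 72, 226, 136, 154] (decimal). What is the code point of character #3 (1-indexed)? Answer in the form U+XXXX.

Offset 0: leading byte 0xED = 11101101 → 3-byte char #1 = ED 80 A1.
Offset 3: leading byte 0xE8 = 11101000 → 3-byte char #2 = E8 8B 84.
Offset 6: leading byte 0xE1 = 11100001 → 3-byte char #3 = E1 9A A7.
Leading byte 0xE1 = 11100001 matches 1110xxxx → 3-byte sequence.
Byte 1: 0xE1 = 11100001, payload 0001 (4 bits).
Byte 2: 0x9A = 10011010 (10xxxxxx ✓), payload 011010.
Byte 3: 0xA7 = 10100111 (10xxxxxx ✓), payload 100111.
Concatenate: 0001011010100111 = 0x16A7 (16 bits → U+16A7).

U+16A7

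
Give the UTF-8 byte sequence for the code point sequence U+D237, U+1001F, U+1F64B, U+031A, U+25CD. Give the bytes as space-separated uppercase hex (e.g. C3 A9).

U+D237: 3-byte form → ED 88 B7.
U+1001F: 4-byte form → F0 90 80 9F.
U+1F64B: 4-byte form → F0 9F 99 8B.
U+031A: 2-byte form → CC 9A.
U+25CD: 3-byte form → E2 97 8D.
Concatenated (16 bytes): ED 88 B7 F0 90 80 9F F0 9F 99 8B CC 9A E2 97 8D.

ED 88 B7 F0 90 80 9F F0 9F 99 8B CC 9A E2 97 8D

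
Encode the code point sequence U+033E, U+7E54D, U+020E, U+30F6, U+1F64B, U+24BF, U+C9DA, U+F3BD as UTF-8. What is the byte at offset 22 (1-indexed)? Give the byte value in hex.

1-indexed offset 22 is 0-indexed offset 21.
U+033E → 2-byte form CC BE at offsets 0–1.
U+7E54D → 4-byte form F1 BE 95 8D at offsets 2–5.
U+020E → 2-byte form C8 8E at offsets 6–7.
U+30F6 → 3-byte form E3 83 B6 at offsets 8–10.
U+1F64B → 4-byte form F0 9F 99 8B at offsets 11–14.
U+24BF → 3-byte form E2 92 BF at offsets 15–17.
U+C9DA → 3-byte form EC A7 9A at offsets 18–20.
U+F3BD → 3-byte form EF 8E BD at offsets 21–23.
Offset 21 falls in char 8's range; it's byte 1 of EF 8E BD = 0xEF.

0xEF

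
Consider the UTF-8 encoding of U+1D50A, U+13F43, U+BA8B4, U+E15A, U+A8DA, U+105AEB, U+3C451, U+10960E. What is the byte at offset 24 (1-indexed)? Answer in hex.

0xBC

1-indexed offset 24 is 0-indexed offset 23.
U+1D50A → 4-byte form F0 9D 94 8A at offsets 0–3.
U+13F43 → 4-byte form F0 93 BD 83 at offsets 4–7.
U+BA8B4 → 4-byte form F2 BA A2 B4 at offsets 8–11.
U+E15A → 3-byte form EE 85 9A at offsets 12–14.
U+A8DA → 3-byte form EA A3 9A at offsets 15–17.
U+105AEB → 4-byte form F4 85 AB AB at offsets 18–21.
U+3C451 → 4-byte form F0 BC 91 91 at offsets 22–25.
Offset 23 falls in char 7's range; it's byte 2 of F0 BC 91 91 = 0xBC.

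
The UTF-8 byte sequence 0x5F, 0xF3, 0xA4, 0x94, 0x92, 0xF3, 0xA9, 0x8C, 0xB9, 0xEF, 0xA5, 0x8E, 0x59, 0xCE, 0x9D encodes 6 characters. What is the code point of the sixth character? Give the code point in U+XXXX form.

Offset 0: leading byte 0x5F = 01011111 → 1-byte char #1 = 5F.
Offset 1: leading byte 0xF3 = 11110011 → 4-byte char #2 = F3 A4 94 92.
Offset 5: leading byte 0xF3 = 11110011 → 4-byte char #3 = F3 A9 8C B9.
Offset 9: leading byte 0xEF = 11101111 → 3-byte char #4 = EF A5 8E.
Offset 12: leading byte 0x59 = 01011001 → 1-byte char #5 = 59.
Offset 13: leading byte 0xCE = 11001110 → 2-byte char #6 = CE 9D.
Leading byte 0xCE = 11001110 matches 110xxxxx → 2-byte sequence.
Byte 1: 0xCE = 11001110, payload 01110 (5 bits).
Byte 2: 0x9D = 10011101 (10xxxxxx ✓), payload 011101.
Concatenate: 01110011101 = 0x39D (11 bits → U+039D).

U+039D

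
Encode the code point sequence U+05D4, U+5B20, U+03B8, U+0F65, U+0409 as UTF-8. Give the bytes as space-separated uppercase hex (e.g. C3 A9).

D7 94 E5 AC A0 CE B8 E0 BD A5 D0 89

U+05D4: 2-byte form → D7 94.
U+5B20: 3-byte form → E5 AC A0.
U+03B8: 2-byte form → CE B8.
U+0F65: 3-byte form → E0 BD A5.
U+0409: 2-byte form → D0 89.
Concatenated (12 bytes): D7 94 E5 AC A0 CE B8 E0 BD A5 D0 89.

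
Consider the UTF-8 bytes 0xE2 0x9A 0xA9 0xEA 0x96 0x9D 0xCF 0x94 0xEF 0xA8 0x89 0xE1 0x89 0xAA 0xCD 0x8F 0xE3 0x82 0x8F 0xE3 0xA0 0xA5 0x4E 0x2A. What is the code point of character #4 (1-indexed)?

U+FA09

Offset 0: leading byte 0xE2 = 11100010 → 3-byte char #1 = E2 9A A9.
Offset 3: leading byte 0xEA = 11101010 → 3-byte char #2 = EA 96 9D.
Offset 6: leading byte 0xCF = 11001111 → 2-byte char #3 = CF 94.
Offset 8: leading byte 0xEF = 11101111 → 3-byte char #4 = EF A8 89.
Leading byte 0xEF = 11101111 matches 1110xxxx → 3-byte sequence.
Byte 1: 0xEF = 11101111, payload 1111 (4 bits).
Byte 2: 0xA8 = 10101000 (10xxxxxx ✓), payload 101000.
Byte 3: 0x89 = 10001001 (10xxxxxx ✓), payload 001001.
Concatenate: 1111101000001001 = 0xFA09 (16 bits → U+FA09).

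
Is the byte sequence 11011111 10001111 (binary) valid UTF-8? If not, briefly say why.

valid

Leading byte 0xDF = 11011111 → 2-byte form.
Continuation bytes 0x8F=10001111 all match 10xxxxxx.
Decoded value 0x7CF is ≥ 0x80 (shortest form) and not a surrogate.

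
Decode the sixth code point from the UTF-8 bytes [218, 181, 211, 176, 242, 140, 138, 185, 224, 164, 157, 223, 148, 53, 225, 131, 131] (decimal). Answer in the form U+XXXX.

U+0035

Offset 0: leading byte 0xDA = 11011010 → 2-byte char #1 = DA B5.
Offset 2: leading byte 0xD3 = 11010011 → 2-byte char #2 = D3 B0.
Offset 4: leading byte 0xF2 = 11110010 → 4-byte char #3 = F2 8C 8A B9.
Offset 8: leading byte 0xE0 = 11100000 → 3-byte char #4 = E0 A4 9D.
Offset 11: leading byte 0xDF = 11011111 → 2-byte char #5 = DF 94.
Offset 13: leading byte 0x35 = 00110101 → 1-byte char #6 = 35.
Leading byte 0x35 = 00110101 matches 0xxxxxxx → 1-byte sequence.
Byte 1: 0x35 = 00110101, payload 0110101 (7 bits).
Concatenate: 0110101 = 0x35 (7 bits → U+0035).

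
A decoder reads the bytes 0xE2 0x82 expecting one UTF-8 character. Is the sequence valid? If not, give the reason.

Leading byte 0xE2 = 11100010 → 3-byte form, but only 2 bytes are present.

invalid (sequence truncated)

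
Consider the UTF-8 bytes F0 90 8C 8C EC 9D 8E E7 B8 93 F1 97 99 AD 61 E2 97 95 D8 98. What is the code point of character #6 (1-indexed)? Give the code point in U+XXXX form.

U+25D5

Offset 0: leading byte 0xF0 = 11110000 → 4-byte char #1 = F0 90 8C 8C.
Offset 4: leading byte 0xEC = 11101100 → 3-byte char #2 = EC 9D 8E.
Offset 7: leading byte 0xE7 = 11100111 → 3-byte char #3 = E7 B8 93.
Offset 10: leading byte 0xF1 = 11110001 → 4-byte char #4 = F1 97 99 AD.
Offset 14: leading byte 0x61 = 01100001 → 1-byte char #5 = 61.
Offset 15: leading byte 0xE2 = 11100010 → 3-byte char #6 = E2 97 95.
Leading byte 0xE2 = 11100010 matches 1110xxxx → 3-byte sequence.
Byte 1: 0xE2 = 11100010, payload 0010 (4 bits).
Byte 2: 0x97 = 10010111 (10xxxxxx ✓), payload 010111.
Byte 3: 0x95 = 10010101 (10xxxxxx ✓), payload 010101.
Concatenate: 0010010111010101 = 0x25D5 (16 bits → U+25D5).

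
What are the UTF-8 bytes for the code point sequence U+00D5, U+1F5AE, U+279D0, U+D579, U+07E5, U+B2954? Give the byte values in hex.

U+00D5: 2-byte form → C3 95.
U+1F5AE: 4-byte form → F0 9F 96 AE.
U+279D0: 4-byte form → F0 A7 A7 90.
U+D579: 3-byte form → ED 95 B9.
U+07E5: 2-byte form → DF A5.
U+B2954: 4-byte form → F2 B2 A5 94.
Concatenated (19 bytes): C3 95 F0 9F 96 AE F0 A7 A7 90 ED 95 B9 DF A5 F2 B2 A5 94.

C3 95 F0 9F 96 AE F0 A7 A7 90 ED 95 B9 DF A5 F2 B2 A5 94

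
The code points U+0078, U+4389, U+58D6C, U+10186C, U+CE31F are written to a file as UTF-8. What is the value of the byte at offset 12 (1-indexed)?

1-indexed offset 12 is 0-indexed offset 11.
U+0078 → 1-byte form 78 at offsets 0–0.
U+4389 → 3-byte form E4 8E 89 at offsets 1–3.
U+58D6C → 4-byte form F1 98 B5 AC at offsets 4–7.
U+10186C → 4-byte form F4 81 A1 AC at offsets 8–11.
Offset 11 falls in char 4's range; it's byte 4 of F4 81 A1 AC = 0xAC.

0xAC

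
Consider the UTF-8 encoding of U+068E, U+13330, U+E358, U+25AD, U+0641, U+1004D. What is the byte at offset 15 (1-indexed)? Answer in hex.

1-indexed offset 15 is 0-indexed offset 14.
U+068E → 2-byte form DA 8E at offsets 0–1.
U+13330 → 4-byte form F0 93 8C B0 at offsets 2–5.
U+E358 → 3-byte form EE 8D 98 at offsets 6–8.
U+25AD → 3-byte form E2 96 AD at offsets 9–11.
U+0641 → 2-byte form D9 81 at offsets 12–13.
U+1004D → 4-byte form F0 90 81 8D at offsets 14–17.
Offset 14 falls in char 6's range; it's byte 1 of F0 90 81 8D = 0xF0.

0xF0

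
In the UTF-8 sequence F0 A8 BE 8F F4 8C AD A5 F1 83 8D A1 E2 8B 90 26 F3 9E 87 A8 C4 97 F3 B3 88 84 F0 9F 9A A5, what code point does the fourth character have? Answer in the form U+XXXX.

Offset 0: leading byte 0xF0 = 11110000 → 4-byte char #1 = F0 A8 BE 8F.
Offset 4: leading byte 0xF4 = 11110100 → 4-byte char #2 = F4 8C AD A5.
Offset 8: leading byte 0xF1 = 11110001 → 4-byte char #3 = F1 83 8D A1.
Offset 12: leading byte 0xE2 = 11100010 → 3-byte char #4 = E2 8B 90.
Leading byte 0xE2 = 11100010 matches 1110xxxx → 3-byte sequence.
Byte 1: 0xE2 = 11100010, payload 0010 (4 bits).
Byte 2: 0x8B = 10001011 (10xxxxxx ✓), payload 001011.
Byte 3: 0x90 = 10010000 (10xxxxxx ✓), payload 010000.
Concatenate: 0010001011010000 = 0x22D0 (16 bits → U+22D0).

U+22D0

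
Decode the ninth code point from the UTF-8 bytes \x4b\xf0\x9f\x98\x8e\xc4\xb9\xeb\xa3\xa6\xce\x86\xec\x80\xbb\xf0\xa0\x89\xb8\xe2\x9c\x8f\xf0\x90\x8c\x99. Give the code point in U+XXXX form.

Offset 0: leading byte 0x4B = 01001011 → 1-byte char #1 = 4B.
Offset 1: leading byte 0xF0 = 11110000 → 4-byte char #2 = F0 9F 98 8E.
Offset 5: leading byte 0xC4 = 11000100 → 2-byte char #3 = C4 B9.
Offset 7: leading byte 0xEB = 11101011 → 3-byte char #4 = EB A3 A6.
Offset 10: leading byte 0xCE = 11001110 → 2-byte char #5 = CE 86.
Offset 12: leading byte 0xEC = 11101100 → 3-byte char #6 = EC 80 BB.
Offset 15: leading byte 0xF0 = 11110000 → 4-byte char #7 = F0 A0 89 B8.
Offset 19: leading byte 0xE2 = 11100010 → 3-byte char #8 = E2 9C 8F.
Offset 22: leading byte 0xF0 = 11110000 → 4-byte char #9 = F0 90 8C 99.
Leading byte 0xF0 = 11110000 matches 11110xxx → 4-byte sequence.
Byte 1: 0xF0 = 11110000, payload 000 (3 bits).
Byte 2: 0x90 = 10010000 (10xxxxxx ✓), payload 010000.
Byte 3: 0x8C = 10001100 (10xxxxxx ✓), payload 001100.
Byte 4: 0x99 = 10011001 (10xxxxxx ✓), payload 011001.
Concatenate: 000010000001100011001 = 0x10319 (21 bits → U+10319).

U+10319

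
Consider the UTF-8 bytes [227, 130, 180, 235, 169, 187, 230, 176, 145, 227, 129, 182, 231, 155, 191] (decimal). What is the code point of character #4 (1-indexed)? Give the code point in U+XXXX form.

U+3076

Offset 0: leading byte 0xE3 = 11100011 → 3-byte char #1 = E3 82 B4.
Offset 3: leading byte 0xEB = 11101011 → 3-byte char #2 = EB A9 BB.
Offset 6: leading byte 0xE6 = 11100110 → 3-byte char #3 = E6 B0 91.
Offset 9: leading byte 0xE3 = 11100011 → 3-byte char #4 = E3 81 B6.
Leading byte 0xE3 = 11100011 matches 1110xxxx → 3-byte sequence.
Byte 1: 0xE3 = 11100011, payload 0011 (4 bits).
Byte 2: 0x81 = 10000001 (10xxxxxx ✓), payload 000001.
Byte 3: 0xB6 = 10110110 (10xxxxxx ✓), payload 110110.
Concatenate: 0011000001110110 = 0x3076 (16 bits → U+3076).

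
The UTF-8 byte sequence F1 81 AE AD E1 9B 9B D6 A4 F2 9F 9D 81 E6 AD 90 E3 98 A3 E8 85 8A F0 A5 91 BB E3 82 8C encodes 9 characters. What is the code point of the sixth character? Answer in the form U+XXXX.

U+3623

Offset 0: leading byte 0xF1 = 11110001 → 4-byte char #1 = F1 81 AE AD.
Offset 4: leading byte 0xE1 = 11100001 → 3-byte char #2 = E1 9B 9B.
Offset 7: leading byte 0xD6 = 11010110 → 2-byte char #3 = D6 A4.
Offset 9: leading byte 0xF2 = 11110010 → 4-byte char #4 = F2 9F 9D 81.
Offset 13: leading byte 0xE6 = 11100110 → 3-byte char #5 = E6 AD 90.
Offset 16: leading byte 0xE3 = 11100011 → 3-byte char #6 = E3 98 A3.
Leading byte 0xE3 = 11100011 matches 1110xxxx → 3-byte sequence.
Byte 1: 0xE3 = 11100011, payload 0011 (4 bits).
Byte 2: 0x98 = 10011000 (10xxxxxx ✓), payload 011000.
Byte 3: 0xA3 = 10100011 (10xxxxxx ✓), payload 100011.
Concatenate: 0011011000100011 = 0x3623 (16 bits → U+3623).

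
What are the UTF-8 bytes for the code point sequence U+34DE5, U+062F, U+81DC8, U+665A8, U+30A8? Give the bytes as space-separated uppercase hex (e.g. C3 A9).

U+34DE5: 4-byte form → F0 B4 B7 A5.
U+062F: 2-byte form → D8 AF.
U+81DC8: 4-byte form → F2 81 B7 88.
U+665A8: 4-byte form → F1 A6 96 A8.
U+30A8: 3-byte form → E3 82 A8.
Concatenated (17 bytes): F0 B4 B7 A5 D8 AF F2 81 B7 88 F1 A6 96 A8 E3 82 A8.

F0 B4 B7 A5 D8 AF F2 81 B7 88 F1 A6 96 A8 E3 82 A8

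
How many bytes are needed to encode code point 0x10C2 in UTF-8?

3

U+10C2 = 0x10C2. UTF-8 uses 1 byte below 0x80, 2 below 0x800, 3 below 0x10000, 4 up to 0x10FFFF. 0x10C2 is in U+0800–U+FFFF → 3 bytes.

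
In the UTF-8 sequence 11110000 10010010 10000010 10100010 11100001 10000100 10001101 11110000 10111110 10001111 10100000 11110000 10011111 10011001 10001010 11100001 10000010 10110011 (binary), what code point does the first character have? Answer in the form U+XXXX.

Offset 0: leading byte 0xF0 = 11110000 → 4-byte char #1 = F0 92 82 A2.
Leading byte 0xF0 = 11110000 matches 11110xxx → 4-byte sequence.
Byte 1: 0xF0 = 11110000, payload 000 (3 bits).
Byte 2: 0x92 = 10010010 (10xxxxxx ✓), payload 010010.
Byte 3: 0x82 = 10000010 (10xxxxxx ✓), payload 000010.
Byte 4: 0xA2 = 10100010 (10xxxxxx ✓), payload 100010.
Concatenate: 000010010000010100010 = 0x120A2 (21 bits → U+120A2).

U+120A2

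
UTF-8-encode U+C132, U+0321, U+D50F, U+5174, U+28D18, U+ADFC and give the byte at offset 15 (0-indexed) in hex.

0xEA

U+C132 → 3-byte form EC 84 B2 at offsets 0–2.
U+0321 → 2-byte form CC A1 at offsets 3–4.
U+D50F → 3-byte form ED 94 8F at offsets 5–7.
U+5174 → 3-byte form E5 85 B4 at offsets 8–10.
U+28D18 → 4-byte form F0 A8 B4 98 at offsets 11–14.
U+ADFC → 3-byte form EA B7 BC at offsets 15–17.
Offset 15 falls in char 6's range; it's byte 1 of EA B7 BC = 0xEA.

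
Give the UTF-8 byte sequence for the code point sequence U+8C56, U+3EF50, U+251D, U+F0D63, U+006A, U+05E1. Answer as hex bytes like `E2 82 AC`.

U+8C56: 3-byte form → E8 B1 96.
U+3EF50: 4-byte form → F0 BE BD 90.
U+251D: 3-byte form → E2 94 9D.
U+F0D63: 4-byte form → F3 B0 B5 A3.
U+006A: 1-byte form → 6A.
U+05E1: 2-byte form → D7 A1.
Concatenated (17 bytes): E8 B1 96 F0 BE BD 90 E2 94 9D F3 B0 B5 A3 6A D7 A1.

E8 B1 96 F0 BE BD 90 E2 94 9D F3 B0 B5 A3 6A D7 A1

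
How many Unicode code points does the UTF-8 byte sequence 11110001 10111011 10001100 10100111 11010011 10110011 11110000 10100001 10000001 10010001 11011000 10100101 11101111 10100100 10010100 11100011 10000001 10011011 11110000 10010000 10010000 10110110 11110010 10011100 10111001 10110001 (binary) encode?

Byte at offset 0: 0xF1 = 11110001 → 4-byte char (#1). Advance 4.
Byte at offset 4: 0xD3 = 11010011 → 2-byte char (#2). Advance 2.
Byte at offset 6: 0xF0 = 11110000 → 4-byte char (#3). Advance 4.
Byte at offset 10: 0xD8 = 11011000 → 2-byte char (#4). Advance 2.
Byte at offset 12: 0xEF = 11101111 → 3-byte char (#5). Advance 3.
Byte at offset 15: 0xE3 = 11100011 → 3-byte char (#6). Advance 3.
Byte at offset 18: 0xF0 = 11110000 → 4-byte char (#7). Advance 4.
Byte at offset 22: 0xF2 = 11110010 → 4-byte char (#8). Advance 4.
Reached end at offset 26 after 8 code points.

8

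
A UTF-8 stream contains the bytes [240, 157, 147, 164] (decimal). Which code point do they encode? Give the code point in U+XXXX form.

U+1D4E4

Leading byte 0xF0 = 11110000 matches 11110xxx → 4-byte sequence.
Byte 1: 0xF0 = 11110000, payload 000 (3 bits).
Byte 2: 0x9D = 10011101 (10xxxxxx ✓), payload 011101.
Byte 3: 0x93 = 10010011 (10xxxxxx ✓), payload 010011.
Byte 4: 0xA4 = 10100100 (10xxxxxx ✓), payload 100100.
Concatenate: 000011101010011100100 = 0x1D4E4 (21 bits → U+1D4E4).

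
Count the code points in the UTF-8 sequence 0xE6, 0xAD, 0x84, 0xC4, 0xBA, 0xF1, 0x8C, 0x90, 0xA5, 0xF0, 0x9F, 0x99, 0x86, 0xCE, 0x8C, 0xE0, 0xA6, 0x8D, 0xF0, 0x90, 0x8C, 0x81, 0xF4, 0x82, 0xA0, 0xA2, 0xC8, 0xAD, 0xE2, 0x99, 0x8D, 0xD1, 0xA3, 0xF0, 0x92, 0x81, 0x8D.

Byte at offset 0: 0xE6 = 11100110 → 3-byte char (#1). Advance 3.
Byte at offset 3: 0xC4 = 11000100 → 2-byte char (#2). Advance 2.
Byte at offset 5: 0xF1 = 11110001 → 4-byte char (#3). Advance 4.
Byte at offset 9: 0xF0 = 11110000 → 4-byte char (#4). Advance 4.
Byte at offset 13: 0xCE = 11001110 → 2-byte char (#5). Advance 2.
Byte at offset 15: 0xE0 = 11100000 → 3-byte char (#6). Advance 3.
Byte at offset 18: 0xF0 = 11110000 → 4-byte char (#7). Advance 4.
Byte at offset 22: 0xF4 = 11110100 → 4-byte char (#8). Advance 4.
Byte at offset 26: 0xC8 = 11001000 → 2-byte char (#9). Advance 2.
Byte at offset 28: 0xE2 = 11100010 → 3-byte char (#10). Advance 3.
Byte at offset 31: 0xD1 = 11010001 → 2-byte char (#11). Advance 2.
Byte at offset 33: 0xF0 = 11110000 → 4-byte char (#12). Advance 4.
Reached end at offset 37 after 12 code points.

12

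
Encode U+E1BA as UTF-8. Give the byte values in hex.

EE 86 BA

U+E1BA = 0xE1BA = 57786 decimal. In range U+0800–U+FFFF → 3-byte form: 1110xxxx 10xxxxxx 10xxxxxx.
Binary (16 bits): 1110000110111010.
Split 4+6+6: 1110 | 000110 | 111010.
Byte 1: 11101110 = 0xEE.
Byte 2: 10000110 = 0x86.
Byte 3: 10111010 = 0xBA.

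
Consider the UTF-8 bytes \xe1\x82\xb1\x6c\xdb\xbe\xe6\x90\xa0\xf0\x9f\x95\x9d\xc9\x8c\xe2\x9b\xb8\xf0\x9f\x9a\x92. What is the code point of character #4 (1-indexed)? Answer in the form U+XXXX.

U+6420

Offset 0: leading byte 0xE1 = 11100001 → 3-byte char #1 = E1 82 B1.
Offset 3: leading byte 0x6C = 01101100 → 1-byte char #2 = 6C.
Offset 4: leading byte 0xDB = 11011011 → 2-byte char #3 = DB BE.
Offset 6: leading byte 0xE6 = 11100110 → 3-byte char #4 = E6 90 A0.
Leading byte 0xE6 = 11100110 matches 1110xxxx → 3-byte sequence.
Byte 1: 0xE6 = 11100110, payload 0110 (4 bits).
Byte 2: 0x90 = 10010000 (10xxxxxx ✓), payload 010000.
Byte 3: 0xA0 = 10100000 (10xxxxxx ✓), payload 100000.
Concatenate: 0110010000100000 = 0x6420 (16 bits → U+6420).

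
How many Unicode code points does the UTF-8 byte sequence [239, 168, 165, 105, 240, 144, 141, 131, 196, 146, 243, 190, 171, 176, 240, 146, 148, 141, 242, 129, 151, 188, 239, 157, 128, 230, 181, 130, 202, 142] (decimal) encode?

10

Byte at offset 0: 0xEF = 11101111 → 3-byte char (#1). Advance 3.
Byte at offset 3: 0x69 = 01101001 → 1-byte char (#2). Advance 1.
Byte at offset 4: 0xF0 = 11110000 → 4-byte char (#3). Advance 4.
Byte at offset 8: 0xC4 = 11000100 → 2-byte char (#4). Advance 2.
Byte at offset 10: 0xF3 = 11110011 → 4-byte char (#5). Advance 4.
Byte at offset 14: 0xF0 = 11110000 → 4-byte char (#6). Advance 4.
Byte at offset 18: 0xF2 = 11110010 → 4-byte char (#7). Advance 4.
Byte at offset 22: 0xEF = 11101111 → 3-byte char (#8). Advance 3.
Byte at offset 25: 0xE6 = 11100110 → 3-byte char (#9). Advance 3.
Byte at offset 28: 0xCA = 11001010 → 2-byte char (#10). Advance 2.
Reached end at offset 30 after 10 code points.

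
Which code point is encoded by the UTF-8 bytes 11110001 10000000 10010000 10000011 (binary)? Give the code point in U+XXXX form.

Leading byte 0xF1 = 11110001 matches 11110xxx → 4-byte sequence.
Byte 1: 0xF1 = 11110001, payload 001 (3 bits).
Byte 2: 0x80 = 10000000 (10xxxxxx ✓), payload 000000.
Byte 3: 0x90 = 10010000 (10xxxxxx ✓), payload 010000.
Byte 4: 0x83 = 10000011 (10xxxxxx ✓), payload 000011.
Concatenate: 001000000010000000011 = 0x40403 (21 bits → U+40403).

U+40403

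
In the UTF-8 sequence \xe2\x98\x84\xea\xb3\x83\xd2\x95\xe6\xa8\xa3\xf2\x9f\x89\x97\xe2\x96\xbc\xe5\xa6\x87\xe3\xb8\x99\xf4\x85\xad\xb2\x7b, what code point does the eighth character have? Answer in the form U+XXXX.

Offset 0: leading byte 0xE2 = 11100010 → 3-byte char #1 = E2 98 84.
Offset 3: leading byte 0xEA = 11101010 → 3-byte char #2 = EA B3 83.
Offset 6: leading byte 0xD2 = 11010010 → 2-byte char #3 = D2 95.
Offset 8: leading byte 0xE6 = 11100110 → 3-byte char #4 = E6 A8 A3.
Offset 11: leading byte 0xF2 = 11110010 → 4-byte char #5 = F2 9F 89 97.
Offset 15: leading byte 0xE2 = 11100010 → 3-byte char #6 = E2 96 BC.
Offset 18: leading byte 0xE5 = 11100101 → 3-byte char #7 = E5 A6 87.
Offset 21: leading byte 0xE3 = 11100011 → 3-byte char #8 = E3 B8 99.
Leading byte 0xE3 = 11100011 matches 1110xxxx → 3-byte sequence.
Byte 1: 0xE3 = 11100011, payload 0011 (4 bits).
Byte 2: 0xB8 = 10111000 (10xxxxxx ✓), payload 111000.
Byte 3: 0x99 = 10011001 (10xxxxxx ✓), payload 011001.
Concatenate: 0011111000011001 = 0x3E19 (16 bits → U+3E19).

U+3E19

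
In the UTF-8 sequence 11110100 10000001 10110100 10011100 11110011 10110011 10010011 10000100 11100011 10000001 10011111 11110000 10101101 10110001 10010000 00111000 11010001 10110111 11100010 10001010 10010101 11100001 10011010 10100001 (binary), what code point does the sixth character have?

Offset 0: leading byte 0xF4 = 11110100 → 4-byte char #1 = F4 81 B4 9C.
Offset 4: leading byte 0xF3 = 11110011 → 4-byte char #2 = F3 B3 93 84.
Offset 8: leading byte 0xE3 = 11100011 → 3-byte char #3 = E3 81 9F.
Offset 11: leading byte 0xF0 = 11110000 → 4-byte char #4 = F0 AD B1 90.
Offset 15: leading byte 0x38 = 00111000 → 1-byte char #5 = 38.
Offset 16: leading byte 0xD1 = 11010001 → 2-byte char #6 = D1 B7.
Leading byte 0xD1 = 11010001 matches 110xxxxx → 2-byte sequence.
Byte 1: 0xD1 = 11010001, payload 10001 (5 bits).
Byte 2: 0xB7 = 10110111 (10xxxxxx ✓), payload 110111.
Concatenate: 10001110111 = 0x477 (11 bits → U+0477).

U+0477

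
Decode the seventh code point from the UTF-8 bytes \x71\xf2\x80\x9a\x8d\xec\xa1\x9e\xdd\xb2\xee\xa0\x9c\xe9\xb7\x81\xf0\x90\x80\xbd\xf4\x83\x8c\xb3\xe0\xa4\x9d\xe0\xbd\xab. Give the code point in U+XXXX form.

Offset 0: leading byte 0x71 = 01110001 → 1-byte char #1 = 71.
Offset 1: leading byte 0xF2 = 11110010 → 4-byte char #2 = F2 80 9A 8D.
Offset 5: leading byte 0xEC = 11101100 → 3-byte char #3 = EC A1 9E.
Offset 8: leading byte 0xDD = 11011101 → 2-byte char #4 = DD B2.
Offset 10: leading byte 0xEE = 11101110 → 3-byte char #5 = EE A0 9C.
Offset 13: leading byte 0xE9 = 11101001 → 3-byte char #6 = E9 B7 81.
Offset 16: leading byte 0xF0 = 11110000 → 4-byte char #7 = F0 90 80 BD.
Leading byte 0xF0 = 11110000 matches 11110xxx → 4-byte sequence.
Byte 1: 0xF0 = 11110000, payload 000 (3 bits).
Byte 2: 0x90 = 10010000 (10xxxxxx ✓), payload 010000.
Byte 3: 0x80 = 10000000 (10xxxxxx ✓), payload 000000.
Byte 4: 0xBD = 10111101 (10xxxxxx ✓), payload 111101.
Concatenate: 000010000000000111101 = 0x1003D (21 bits → U+1003D).

U+1003D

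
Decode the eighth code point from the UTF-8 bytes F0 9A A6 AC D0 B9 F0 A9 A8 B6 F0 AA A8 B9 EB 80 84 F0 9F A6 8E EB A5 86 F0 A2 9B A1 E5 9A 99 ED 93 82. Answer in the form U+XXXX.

Offset 0: leading byte 0xF0 = 11110000 → 4-byte char #1 = F0 9A A6 AC.
Offset 4: leading byte 0xD0 = 11010000 → 2-byte char #2 = D0 B9.
Offset 6: leading byte 0xF0 = 11110000 → 4-byte char #3 = F0 A9 A8 B6.
Offset 10: leading byte 0xF0 = 11110000 → 4-byte char #4 = F0 AA A8 B9.
Offset 14: leading byte 0xEB = 11101011 → 3-byte char #5 = EB 80 84.
Offset 17: leading byte 0xF0 = 11110000 → 4-byte char #6 = F0 9F A6 8E.
Offset 21: leading byte 0xEB = 11101011 → 3-byte char #7 = EB A5 86.
Offset 24: leading byte 0xF0 = 11110000 → 4-byte char #8 = F0 A2 9B A1.
Leading byte 0xF0 = 11110000 matches 11110xxx → 4-byte sequence.
Byte 1: 0xF0 = 11110000, payload 000 (3 bits).
Byte 2: 0xA2 = 10100010 (10xxxxxx ✓), payload 100010.
Byte 3: 0x9B = 10011011 (10xxxxxx ✓), payload 011011.
Byte 4: 0xA1 = 10100001 (10xxxxxx ✓), payload 100001.
Concatenate: 000100010011011100001 = 0x226E1 (21 bits → U+226E1).

U+226E1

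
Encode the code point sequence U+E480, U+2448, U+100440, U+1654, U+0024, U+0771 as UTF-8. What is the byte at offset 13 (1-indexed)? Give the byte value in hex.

1-indexed offset 13 is 0-indexed offset 12.
U+E480 → 3-byte form EE 92 80 at offsets 0–2.
U+2448 → 3-byte form E2 91 88 at offsets 3–5.
U+100440 → 4-byte form F4 80 91 80 at offsets 6–9.
U+1654 → 3-byte form E1 99 94 at offsets 10–12.
Offset 12 falls in char 4's range; it's byte 3 of E1 99 94 = 0x94.

0x94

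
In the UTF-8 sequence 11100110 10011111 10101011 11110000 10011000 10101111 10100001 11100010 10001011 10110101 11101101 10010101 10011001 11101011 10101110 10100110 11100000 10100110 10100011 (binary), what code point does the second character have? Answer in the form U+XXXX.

Offset 0: leading byte 0xE6 = 11100110 → 3-byte char #1 = E6 9F AB.
Offset 3: leading byte 0xF0 = 11110000 → 4-byte char #2 = F0 98 AF A1.
Leading byte 0xF0 = 11110000 matches 11110xxx → 4-byte sequence.
Byte 1: 0xF0 = 11110000, payload 000 (3 bits).
Byte 2: 0x98 = 10011000 (10xxxxxx ✓), payload 011000.
Byte 3: 0xAF = 10101111 (10xxxxxx ✓), payload 101111.
Byte 4: 0xA1 = 10100001 (10xxxxxx ✓), payload 100001.
Concatenate: 000011000101111100001 = 0x18BE1 (21 bits → U+18BE1).

U+18BE1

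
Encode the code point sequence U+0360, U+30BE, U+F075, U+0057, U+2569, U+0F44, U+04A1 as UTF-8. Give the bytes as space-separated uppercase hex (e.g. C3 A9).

CD A0 E3 82 BE EF 81 B5 57 E2 95 A9 E0 BD 84 D2 A1

U+0360: 2-byte form → CD A0.
U+30BE: 3-byte form → E3 82 BE.
U+F075: 3-byte form → EF 81 B5.
U+0057: 1-byte form → 57.
U+2569: 3-byte form → E2 95 A9.
U+0F44: 3-byte form → E0 BD 84.
U+04A1: 2-byte form → D2 A1.
Concatenated (17 bytes): CD A0 E3 82 BE EF 81 B5 57 E2 95 A9 E0 BD 84 D2 A1.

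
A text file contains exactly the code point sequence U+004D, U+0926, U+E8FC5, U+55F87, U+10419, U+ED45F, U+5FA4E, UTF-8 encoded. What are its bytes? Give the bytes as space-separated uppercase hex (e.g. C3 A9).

U+004D: 1-byte form → 4D.
U+0926: 3-byte form → E0 A4 A6.
U+E8FC5: 4-byte form → F3 A8 BF 85.
U+55F87: 4-byte form → F1 95 BE 87.
U+10419: 4-byte form → F0 90 90 99.
U+ED45F: 4-byte form → F3 AD 91 9F.
U+5FA4E: 4-byte form → F1 9F A9 8E.
Concatenated (24 bytes): 4D E0 A4 A6 F3 A8 BF 85 F1 95 BE 87 F0 90 90 99 F3 AD 91 9F F1 9F A9 8E.

4D E0 A4 A6 F3 A8 BF 85 F1 95 BE 87 F0 90 90 99 F3 AD 91 9F F1 9F A9 8E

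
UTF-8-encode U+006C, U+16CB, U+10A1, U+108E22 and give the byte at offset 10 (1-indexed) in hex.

0xB8

1-indexed offset 10 is 0-indexed offset 9.
U+006C → 1-byte form 6C at offsets 0–0.
U+16CB → 3-byte form E1 9B 8B at offsets 1–3.
U+10A1 → 3-byte form E1 82 A1 at offsets 4–6.
U+108E22 → 4-byte form F4 88 B8 A2 at offsets 7–10.
Offset 9 falls in char 4's range; it's byte 3 of F4 88 B8 A2 = 0xB8.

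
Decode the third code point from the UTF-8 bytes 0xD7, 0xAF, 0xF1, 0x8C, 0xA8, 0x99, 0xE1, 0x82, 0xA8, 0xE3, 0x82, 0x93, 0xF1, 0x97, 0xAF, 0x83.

U+10A8

Offset 0: leading byte 0xD7 = 11010111 → 2-byte char #1 = D7 AF.
Offset 2: leading byte 0xF1 = 11110001 → 4-byte char #2 = F1 8C A8 99.
Offset 6: leading byte 0xE1 = 11100001 → 3-byte char #3 = E1 82 A8.
Leading byte 0xE1 = 11100001 matches 1110xxxx → 3-byte sequence.
Byte 1: 0xE1 = 11100001, payload 0001 (4 bits).
Byte 2: 0x82 = 10000010 (10xxxxxx ✓), payload 000010.
Byte 3: 0xA8 = 10101000 (10xxxxxx ✓), payload 101000.
Concatenate: 0001000010101000 = 0x10A8 (16 bits → U+10A8).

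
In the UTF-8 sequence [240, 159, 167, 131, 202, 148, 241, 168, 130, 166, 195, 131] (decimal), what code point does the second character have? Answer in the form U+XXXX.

U+0294

Offset 0: leading byte 0xF0 = 11110000 → 4-byte char #1 = F0 9F A7 83.
Offset 4: leading byte 0xCA = 11001010 → 2-byte char #2 = CA 94.
Leading byte 0xCA = 11001010 matches 110xxxxx → 2-byte sequence.
Byte 1: 0xCA = 11001010, payload 01010 (5 bits).
Byte 2: 0x94 = 10010100 (10xxxxxx ✓), payload 010100.
Concatenate: 01010010100 = 0x294 (11 bits → U+0294).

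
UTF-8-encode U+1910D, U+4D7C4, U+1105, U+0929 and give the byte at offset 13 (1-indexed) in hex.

1-indexed offset 13 is 0-indexed offset 12.
U+1910D → 4-byte form F0 99 84 8D at offsets 0–3.
U+4D7C4 → 4-byte form F1 8D 9F 84 at offsets 4–7.
U+1105 → 3-byte form E1 84 85 at offsets 8–10.
U+0929 → 3-byte form E0 A4 A9 at offsets 11–13.
Offset 12 falls in char 4's range; it's byte 2 of E0 A4 A9 = 0xA4.

0xA4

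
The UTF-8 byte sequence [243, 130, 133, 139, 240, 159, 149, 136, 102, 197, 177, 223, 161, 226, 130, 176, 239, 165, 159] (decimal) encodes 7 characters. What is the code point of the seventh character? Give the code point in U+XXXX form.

U+F95F

Offset 0: leading byte 0xF3 = 11110011 → 4-byte char #1 = F3 82 85 8B.
Offset 4: leading byte 0xF0 = 11110000 → 4-byte char #2 = F0 9F 95 88.
Offset 8: leading byte 0x66 = 01100110 → 1-byte char #3 = 66.
Offset 9: leading byte 0xC5 = 11000101 → 2-byte char #4 = C5 B1.
Offset 11: leading byte 0xDF = 11011111 → 2-byte char #5 = DF A1.
Offset 13: leading byte 0xE2 = 11100010 → 3-byte char #6 = E2 82 B0.
Offset 16: leading byte 0xEF = 11101111 → 3-byte char #7 = EF A5 9F.
Leading byte 0xEF = 11101111 matches 1110xxxx → 3-byte sequence.
Byte 1: 0xEF = 11101111, payload 1111 (4 bits).
Byte 2: 0xA5 = 10100101 (10xxxxxx ✓), payload 100101.
Byte 3: 0x9F = 10011111 (10xxxxxx ✓), payload 011111.
Concatenate: 1111100101011111 = 0xF95F (16 bits → U+F95F).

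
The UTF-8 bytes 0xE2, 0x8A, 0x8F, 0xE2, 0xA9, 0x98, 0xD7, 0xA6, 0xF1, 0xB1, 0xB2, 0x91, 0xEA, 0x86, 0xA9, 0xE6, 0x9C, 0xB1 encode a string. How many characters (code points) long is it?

Byte at offset 0: 0xE2 = 11100010 → 3-byte char (#1). Advance 3.
Byte at offset 3: 0xE2 = 11100010 → 3-byte char (#2). Advance 3.
Byte at offset 6: 0xD7 = 11010111 → 2-byte char (#3). Advance 2.
Byte at offset 8: 0xF1 = 11110001 → 4-byte char (#4). Advance 4.
Byte at offset 12: 0xEA = 11101010 → 3-byte char (#5). Advance 3.
Byte at offset 15: 0xE6 = 11100110 → 3-byte char (#6). Advance 3.
Reached end at offset 18 after 6 code points.

6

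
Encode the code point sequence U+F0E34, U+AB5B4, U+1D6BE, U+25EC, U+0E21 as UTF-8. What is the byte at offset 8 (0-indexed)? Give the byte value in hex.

U+F0E34 → 4-byte form F3 B0 B8 B4 at offsets 0–3.
U+AB5B4 → 4-byte form F2 AB 96 B4 at offsets 4–7.
U+1D6BE → 4-byte form F0 9D 9A BE at offsets 8–11.
Offset 8 falls in char 3's range; it's byte 1 of F0 9D 9A BE = 0xF0.

0xF0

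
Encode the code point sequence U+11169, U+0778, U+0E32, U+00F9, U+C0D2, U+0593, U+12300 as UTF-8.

F0 91 85 A9 DD B8 E0 B8 B2 C3 B9 EC 83 92 D6 93 F0 92 8C 80

U+11169: 4-byte form → F0 91 85 A9.
U+0778: 2-byte form → DD B8.
U+0E32: 3-byte form → E0 B8 B2.
U+00F9: 2-byte form → C3 B9.
U+C0D2: 3-byte form → EC 83 92.
U+0593: 2-byte form → D6 93.
U+12300: 4-byte form → F0 92 8C 80.
Concatenated (20 bytes): F0 91 85 A9 DD B8 E0 B8 B2 C3 B9 EC 83 92 D6 93 F0 92 8C 80.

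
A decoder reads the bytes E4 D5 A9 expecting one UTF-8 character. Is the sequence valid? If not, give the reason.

Leading byte 0xE4 = 11100100 → 3-byte form.
Byte 2 is 0xD5 = 11010101, which is not 10xxxxxx — expected a continuation byte.

invalid (non-continuation byte where continuation expected)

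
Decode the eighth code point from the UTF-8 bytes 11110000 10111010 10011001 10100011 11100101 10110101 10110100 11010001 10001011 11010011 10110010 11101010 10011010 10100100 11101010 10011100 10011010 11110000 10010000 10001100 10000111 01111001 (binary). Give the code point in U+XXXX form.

U+0079

Offset 0: leading byte 0xF0 = 11110000 → 4-byte char #1 = F0 BA 99 A3.
Offset 4: leading byte 0xE5 = 11100101 → 3-byte char #2 = E5 B5 B4.
Offset 7: leading byte 0xD1 = 11010001 → 2-byte char #3 = D1 8B.
Offset 9: leading byte 0xD3 = 11010011 → 2-byte char #4 = D3 B2.
Offset 11: leading byte 0xEA = 11101010 → 3-byte char #5 = EA 9A A4.
Offset 14: leading byte 0xEA = 11101010 → 3-byte char #6 = EA 9C 9A.
Offset 17: leading byte 0xF0 = 11110000 → 4-byte char #7 = F0 90 8C 87.
Offset 21: leading byte 0x79 = 01111001 → 1-byte char #8 = 79.
Leading byte 0x79 = 01111001 matches 0xxxxxxx → 1-byte sequence.
Byte 1: 0x79 = 01111001, payload 1111001 (7 bits).
Concatenate: 1111001 = 0x79 (7 bits → U+0079).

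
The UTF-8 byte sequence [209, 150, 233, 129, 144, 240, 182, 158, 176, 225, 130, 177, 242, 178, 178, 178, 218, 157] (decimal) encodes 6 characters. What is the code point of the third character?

Offset 0: leading byte 0xD1 = 11010001 → 2-byte char #1 = D1 96.
Offset 2: leading byte 0xE9 = 11101001 → 3-byte char #2 = E9 81 90.
Offset 5: leading byte 0xF0 = 11110000 → 4-byte char #3 = F0 B6 9E B0.
Leading byte 0xF0 = 11110000 matches 11110xxx → 4-byte sequence.
Byte 1: 0xF0 = 11110000, payload 000 (3 bits).
Byte 2: 0xB6 = 10110110 (10xxxxxx ✓), payload 110110.
Byte 3: 0x9E = 10011110 (10xxxxxx ✓), payload 011110.
Byte 4: 0xB0 = 10110000 (10xxxxxx ✓), payload 110000.
Concatenate: 000110110011110110000 = 0x367B0 (21 bits → U+367B0).

U+367B0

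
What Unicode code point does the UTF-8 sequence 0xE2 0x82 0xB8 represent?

U+20B8

Leading byte 0xE2 = 11100010 matches 1110xxxx → 3-byte sequence.
Byte 1: 0xE2 = 11100010, payload 0010 (4 bits).
Byte 2: 0x82 = 10000010 (10xxxxxx ✓), payload 000010.
Byte 3: 0xB8 = 10111000 (10xxxxxx ✓), payload 111000.
Concatenate: 0010000010111000 = 0x20B8 (16 bits → U+20B8).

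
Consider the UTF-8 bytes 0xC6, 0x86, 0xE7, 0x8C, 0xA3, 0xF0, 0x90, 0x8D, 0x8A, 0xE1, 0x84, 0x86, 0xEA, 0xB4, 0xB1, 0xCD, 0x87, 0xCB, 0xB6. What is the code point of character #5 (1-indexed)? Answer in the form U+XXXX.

U+AD31

Offset 0: leading byte 0xC6 = 11000110 → 2-byte char #1 = C6 86.
Offset 2: leading byte 0xE7 = 11100111 → 3-byte char #2 = E7 8C A3.
Offset 5: leading byte 0xF0 = 11110000 → 4-byte char #3 = F0 90 8D 8A.
Offset 9: leading byte 0xE1 = 11100001 → 3-byte char #4 = E1 84 86.
Offset 12: leading byte 0xEA = 11101010 → 3-byte char #5 = EA B4 B1.
Leading byte 0xEA = 11101010 matches 1110xxxx → 3-byte sequence.
Byte 1: 0xEA = 11101010, payload 1010 (4 bits).
Byte 2: 0xB4 = 10110100 (10xxxxxx ✓), payload 110100.
Byte 3: 0xB1 = 10110001 (10xxxxxx ✓), payload 110001.
Concatenate: 1010110100110001 = 0xAD31 (16 bits → U+AD31).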